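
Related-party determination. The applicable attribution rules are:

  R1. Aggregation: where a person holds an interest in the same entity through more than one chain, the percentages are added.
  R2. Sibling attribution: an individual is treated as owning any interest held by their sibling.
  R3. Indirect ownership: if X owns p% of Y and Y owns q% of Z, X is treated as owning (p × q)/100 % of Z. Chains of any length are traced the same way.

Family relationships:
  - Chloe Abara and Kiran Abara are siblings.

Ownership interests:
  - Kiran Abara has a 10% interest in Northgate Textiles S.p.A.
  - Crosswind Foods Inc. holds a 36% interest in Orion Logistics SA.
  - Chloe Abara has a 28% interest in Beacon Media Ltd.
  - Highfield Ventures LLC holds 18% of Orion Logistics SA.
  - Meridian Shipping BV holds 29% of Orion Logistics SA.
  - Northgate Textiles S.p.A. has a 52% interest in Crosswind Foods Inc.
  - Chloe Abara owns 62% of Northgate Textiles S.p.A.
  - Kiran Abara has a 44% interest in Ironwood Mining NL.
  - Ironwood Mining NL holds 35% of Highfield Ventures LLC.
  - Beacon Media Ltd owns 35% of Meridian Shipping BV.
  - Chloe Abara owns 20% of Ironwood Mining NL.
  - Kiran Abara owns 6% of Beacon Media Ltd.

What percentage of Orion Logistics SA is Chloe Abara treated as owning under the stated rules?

20.9614%

By sibling attribution (R2), Chloe Abara is treated as also owning Kiran Abara's interest in Northgate Textiles S.p.A, giving 62% + 10% = 72%.
By sibling attribution (R2), Chloe Abara is treated as also owning Kiran Abara's interest in Ironwood Mining NL, giving 20% + 44% = 64%.
By sibling attribution (R2), Chloe Abara is treated as also owning Kiran Abara's interest in Beacon Media Ltd, giving 28% + 6% = 34%.
Chain via Northgate Textiles S.p.A. → Crosswind Foods Inc. (R3): 72% × 52% × 36% = 13.4784% of Orion Logistics SA.
Chain via Ironwood Mining NL → Highfield Ventures LLC (R3): 64% × 35% × 18% = 4.032% of Orion Logistics SA.
Chain via Beacon Media Ltd → Meridian Shipping BV (R3): 34% × 35% × 29% = 3.451% of Orion Logistics SA.
Aggregating (R1): 13.4784% + 4.032% + 3.451% = 20.9614%.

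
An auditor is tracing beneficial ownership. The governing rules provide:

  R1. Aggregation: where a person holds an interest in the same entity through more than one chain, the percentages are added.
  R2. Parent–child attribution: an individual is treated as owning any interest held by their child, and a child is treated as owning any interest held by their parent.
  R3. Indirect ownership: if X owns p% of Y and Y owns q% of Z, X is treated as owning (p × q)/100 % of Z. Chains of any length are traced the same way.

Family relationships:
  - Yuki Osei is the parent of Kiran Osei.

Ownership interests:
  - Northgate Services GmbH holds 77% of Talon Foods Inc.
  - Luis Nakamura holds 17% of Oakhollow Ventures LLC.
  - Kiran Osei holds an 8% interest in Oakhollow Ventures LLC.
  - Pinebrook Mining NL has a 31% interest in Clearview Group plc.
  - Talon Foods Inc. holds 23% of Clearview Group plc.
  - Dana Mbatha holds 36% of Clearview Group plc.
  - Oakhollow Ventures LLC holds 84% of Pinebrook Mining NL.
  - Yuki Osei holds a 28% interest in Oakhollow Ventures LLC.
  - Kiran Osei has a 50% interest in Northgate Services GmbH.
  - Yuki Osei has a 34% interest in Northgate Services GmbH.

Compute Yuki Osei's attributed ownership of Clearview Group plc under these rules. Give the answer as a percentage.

24.2508%

By parent–child attribution (R2), Yuki Osei is treated as also owning Kiran Osei's interest in Northgate Services GmbH, giving 34% + 50% = 84%.
By parent–child attribution (R2), Yuki Osei is treated as also owning Kiran Osei's interest in Oakhollow Ventures LLC, giving 28% + 8% = 36%.
Chain via Northgate Services GmbH → Talon Foods Inc. (R3): 84% × 77% × 23% = 14.8764% of Clearview Group plc.
Chain via Oakhollow Ventures LLC → Pinebrook Mining NL (R3): 36% × 84% × 31% = 9.3744% of Clearview Group plc.
Aggregating (R1): 14.8764% + 9.3744% = 24.2508%.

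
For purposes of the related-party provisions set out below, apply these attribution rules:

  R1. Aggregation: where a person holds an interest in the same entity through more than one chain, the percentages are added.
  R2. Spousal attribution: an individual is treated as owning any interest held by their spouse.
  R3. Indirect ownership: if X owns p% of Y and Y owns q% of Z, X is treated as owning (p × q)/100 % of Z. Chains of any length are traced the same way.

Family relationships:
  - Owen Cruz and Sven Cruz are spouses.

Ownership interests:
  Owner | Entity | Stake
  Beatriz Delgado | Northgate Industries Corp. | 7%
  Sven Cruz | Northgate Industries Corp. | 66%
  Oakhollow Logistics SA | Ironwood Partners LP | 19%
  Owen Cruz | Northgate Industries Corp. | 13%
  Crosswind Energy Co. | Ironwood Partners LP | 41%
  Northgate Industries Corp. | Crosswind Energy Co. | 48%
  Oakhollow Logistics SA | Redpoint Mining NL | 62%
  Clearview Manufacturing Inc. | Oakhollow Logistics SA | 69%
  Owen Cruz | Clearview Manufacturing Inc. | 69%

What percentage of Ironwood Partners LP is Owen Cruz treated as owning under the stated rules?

24.5931%

By spousal attribution (R2), Owen Cruz is treated as also owning Sven Cruz's interest in Northgate Industries Corp, giving 13% + 66% = 79%.
Chain via Northgate Industries Corp. → Crosswind Energy Co. (R3): 79% × 48% × 41% = 15.5472% of Ironwood Partners LP.
Chain via Clearview Manufacturing Inc. → Oakhollow Logistics SA (R3): 69% × 69% × 19% = 9.0459% of Ironwood Partners LP.
Aggregating (R1): 15.5472% + 9.0459% = 24.5931%.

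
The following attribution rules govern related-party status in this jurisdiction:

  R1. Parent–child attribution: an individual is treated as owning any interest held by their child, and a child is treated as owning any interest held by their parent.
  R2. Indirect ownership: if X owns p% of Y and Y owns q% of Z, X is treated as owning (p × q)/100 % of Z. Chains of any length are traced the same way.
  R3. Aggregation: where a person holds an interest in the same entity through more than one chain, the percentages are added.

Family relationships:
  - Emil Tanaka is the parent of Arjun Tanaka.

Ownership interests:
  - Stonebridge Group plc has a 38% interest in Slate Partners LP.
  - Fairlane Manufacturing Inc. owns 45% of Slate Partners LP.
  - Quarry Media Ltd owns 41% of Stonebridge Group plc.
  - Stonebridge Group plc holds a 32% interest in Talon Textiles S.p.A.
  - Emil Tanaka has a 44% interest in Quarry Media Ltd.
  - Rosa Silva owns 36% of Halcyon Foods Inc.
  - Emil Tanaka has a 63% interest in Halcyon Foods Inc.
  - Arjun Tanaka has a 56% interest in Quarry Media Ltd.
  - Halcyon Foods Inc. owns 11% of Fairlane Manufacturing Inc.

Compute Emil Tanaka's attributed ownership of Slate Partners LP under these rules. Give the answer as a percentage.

By parent–child attribution (R1), Emil Tanaka is treated as also owning Arjun Tanaka's interest in Quarry Media Ltd, giving 44% + 56% = 100%.
Chain via Halcyon Foods Inc. → Fairlane Manufacturing Inc. (R2): 63% × 11% × 45% = 3.1185% of Slate Partners LP.
Chain via Quarry Media Ltd → Stonebridge Group plc (R2): 100% × 41% × 38% = 15.58% of Slate Partners LP.
Aggregating (R3): 3.1185% + 15.58% = 18.6985%.

18.6985%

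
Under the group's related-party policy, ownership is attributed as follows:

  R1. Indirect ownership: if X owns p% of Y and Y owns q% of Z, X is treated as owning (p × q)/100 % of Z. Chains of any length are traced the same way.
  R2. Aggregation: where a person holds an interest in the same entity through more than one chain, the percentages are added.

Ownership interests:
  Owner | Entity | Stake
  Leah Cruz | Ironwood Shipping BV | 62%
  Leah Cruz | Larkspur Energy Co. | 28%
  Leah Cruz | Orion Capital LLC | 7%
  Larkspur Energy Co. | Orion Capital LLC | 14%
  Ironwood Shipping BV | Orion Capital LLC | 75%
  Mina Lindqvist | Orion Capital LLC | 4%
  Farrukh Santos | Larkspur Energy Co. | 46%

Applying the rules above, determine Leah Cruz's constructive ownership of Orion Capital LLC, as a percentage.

Chain via Larkspur Energy Co. (R1): 28% × 14% = 3.92% of Orion Capital LLC.
Chain via Ironwood Shipping BV (R1): 62% × 75% = 46.5% of Orion Capital LLC.
Direct interest in Orion Capital LLC: 7%.
Aggregating (R2): 3.92% + 46.5% + 7% = 57.42%.

57.42%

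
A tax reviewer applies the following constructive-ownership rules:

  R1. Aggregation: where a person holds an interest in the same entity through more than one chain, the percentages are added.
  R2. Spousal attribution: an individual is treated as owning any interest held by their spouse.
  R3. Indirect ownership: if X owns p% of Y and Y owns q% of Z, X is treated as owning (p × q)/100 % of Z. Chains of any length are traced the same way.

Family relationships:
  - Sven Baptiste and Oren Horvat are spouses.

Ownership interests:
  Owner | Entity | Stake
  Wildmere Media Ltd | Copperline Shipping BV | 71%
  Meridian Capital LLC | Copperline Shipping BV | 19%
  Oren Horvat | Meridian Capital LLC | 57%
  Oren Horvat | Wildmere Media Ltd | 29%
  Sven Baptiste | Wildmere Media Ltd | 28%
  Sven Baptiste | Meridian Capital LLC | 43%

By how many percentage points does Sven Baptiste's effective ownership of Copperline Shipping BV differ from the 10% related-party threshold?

By spousal attribution (R2), Sven Baptiste is treated as also owning Oren Horvat's interest in Wildmere Media Ltd, giving 28% + 29% = 57%.
By spousal attribution (R2), Sven Baptiste is treated as also owning Oren Horvat's interest in Meridian Capital LLC, giving 43% + 57% = 100%.
Chain via Wildmere Media Ltd (R3): 57% × 71% = 40.47% of Copperline Shipping BV.
Chain via Meridian Capital LLC (R3): 100% × 19% = 19% of Copperline Shipping BV.
Aggregating (R1): 40.47% + 19% = 59.47%.
59.47% exceeds the 10% threshold by 49.47 percentage points.

49.47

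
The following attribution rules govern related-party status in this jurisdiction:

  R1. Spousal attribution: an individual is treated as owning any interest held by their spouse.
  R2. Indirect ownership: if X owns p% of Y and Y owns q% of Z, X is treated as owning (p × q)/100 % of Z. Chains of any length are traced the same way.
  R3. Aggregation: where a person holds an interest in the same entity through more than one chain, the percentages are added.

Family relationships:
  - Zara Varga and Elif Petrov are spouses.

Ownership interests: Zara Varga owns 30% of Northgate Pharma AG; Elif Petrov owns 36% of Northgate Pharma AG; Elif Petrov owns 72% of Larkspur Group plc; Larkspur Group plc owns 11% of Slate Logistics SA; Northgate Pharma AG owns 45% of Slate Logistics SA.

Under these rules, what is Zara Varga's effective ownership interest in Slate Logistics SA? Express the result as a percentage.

By spousal attribution (R1), Zara Varga is treated as also owning Elif Petrov's interest in Northgate Pharma AG, giving 30% + 36% = 66%.
By spousal attribution (R1), Zara Varga is treated as owning Elif Petrov's 72% interest in Larkspur Group plc.
Chain via Northgate Pharma AG (R2): 66% × 45% = 29.7% of Slate Logistics SA.
Chain via Larkspur Group plc (R2): 72% × 11% = 7.92% of Slate Logistics SA.
Aggregating (R3): 29.7% + 7.92% = 37.62%.

37.62%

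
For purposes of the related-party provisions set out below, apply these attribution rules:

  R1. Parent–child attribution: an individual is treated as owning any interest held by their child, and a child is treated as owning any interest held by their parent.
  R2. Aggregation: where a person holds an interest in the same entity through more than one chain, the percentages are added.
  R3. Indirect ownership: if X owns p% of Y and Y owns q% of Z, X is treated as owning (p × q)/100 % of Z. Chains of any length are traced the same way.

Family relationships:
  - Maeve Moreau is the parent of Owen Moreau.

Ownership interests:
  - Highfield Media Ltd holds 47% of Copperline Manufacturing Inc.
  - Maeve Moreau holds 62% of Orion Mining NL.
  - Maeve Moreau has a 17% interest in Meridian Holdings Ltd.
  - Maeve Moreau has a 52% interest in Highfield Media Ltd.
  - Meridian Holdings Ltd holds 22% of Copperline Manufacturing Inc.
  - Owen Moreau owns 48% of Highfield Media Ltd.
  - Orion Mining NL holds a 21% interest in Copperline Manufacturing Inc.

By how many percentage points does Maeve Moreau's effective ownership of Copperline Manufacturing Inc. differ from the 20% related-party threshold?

43.76

By parent–child attribution (R1), Maeve Moreau is treated as also owning Owen Moreau's interest in Highfield Media Ltd, giving 52% + 48% = 100%.
Chain via Orion Mining NL (R3): 62% × 21% = 13.02% of Copperline Manufacturing Inc.
Chain via Meridian Holdings Ltd (R3): 17% × 22% = 3.74% of Copperline Manufacturing Inc.
Chain via Highfield Media Ltd (R3): 100% × 47% = 47% of Copperline Manufacturing Inc.
Aggregating (R2): 13.02% + 3.74% + 47% = 63.76%.
63.76% exceeds the 20% threshold by 43.76 percentage points.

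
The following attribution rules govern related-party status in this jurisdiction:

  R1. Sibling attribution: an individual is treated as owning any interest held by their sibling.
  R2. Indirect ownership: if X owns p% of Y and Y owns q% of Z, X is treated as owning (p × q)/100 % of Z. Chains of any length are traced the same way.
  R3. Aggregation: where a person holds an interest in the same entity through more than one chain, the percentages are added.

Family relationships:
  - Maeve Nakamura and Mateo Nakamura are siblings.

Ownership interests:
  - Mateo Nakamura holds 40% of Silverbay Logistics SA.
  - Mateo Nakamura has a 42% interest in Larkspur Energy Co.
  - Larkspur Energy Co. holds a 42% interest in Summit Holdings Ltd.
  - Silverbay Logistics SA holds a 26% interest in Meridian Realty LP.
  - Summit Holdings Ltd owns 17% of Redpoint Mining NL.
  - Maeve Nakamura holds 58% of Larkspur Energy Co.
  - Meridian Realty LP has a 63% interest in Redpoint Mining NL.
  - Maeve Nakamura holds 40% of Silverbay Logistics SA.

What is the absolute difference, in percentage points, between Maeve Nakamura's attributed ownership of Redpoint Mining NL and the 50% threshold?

29.756

By sibling attribution (R1), Maeve Nakamura is treated as also owning Mateo Nakamura's interest in Larkspur Energy Co, giving 58% + 42% = 100%.
By sibling attribution (R1), Maeve Nakamura is treated as also owning Mateo Nakamura's interest in Silverbay Logistics SA, giving 40% + 40% = 80%.
Chain via Larkspur Energy Co. → Summit Holdings Ltd (R2): 100% × 42% × 17% = 7.14% of Redpoint Mining NL.
Chain via Silverbay Logistics SA → Meridian Realty LP (R2): 80% × 26% × 63% = 13.104% of Redpoint Mining NL.
Aggregating (R3): 7.14% + 13.104% = 20.244%.
20.244% falls short of the 50% threshold by 29.756 percentage points.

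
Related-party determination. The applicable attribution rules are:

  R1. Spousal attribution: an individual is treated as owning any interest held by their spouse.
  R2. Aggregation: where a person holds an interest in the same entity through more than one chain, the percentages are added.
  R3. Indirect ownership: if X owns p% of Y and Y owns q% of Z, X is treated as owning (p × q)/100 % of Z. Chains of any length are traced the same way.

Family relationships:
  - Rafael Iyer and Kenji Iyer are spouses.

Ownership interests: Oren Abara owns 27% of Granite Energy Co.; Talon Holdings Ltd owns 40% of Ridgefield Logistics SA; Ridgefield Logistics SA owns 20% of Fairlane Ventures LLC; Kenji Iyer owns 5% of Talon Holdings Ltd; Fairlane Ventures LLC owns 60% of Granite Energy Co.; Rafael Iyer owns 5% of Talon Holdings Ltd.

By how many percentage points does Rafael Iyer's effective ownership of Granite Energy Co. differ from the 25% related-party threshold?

By spousal attribution (R1), Rafael Iyer is treated as also owning Kenji Iyer's interest in Talon Holdings Ltd, giving 5% + 5% = 10%.
Chain via Talon Holdings Ltd → Ridgefield Logistics SA → Fairlane Ventures LLC (R3): 10% × 40% × 20% × 60% = 0.48% of Granite Energy Co.
0.48% falls short of the 25% threshold by 24.52 percentage points.

24.52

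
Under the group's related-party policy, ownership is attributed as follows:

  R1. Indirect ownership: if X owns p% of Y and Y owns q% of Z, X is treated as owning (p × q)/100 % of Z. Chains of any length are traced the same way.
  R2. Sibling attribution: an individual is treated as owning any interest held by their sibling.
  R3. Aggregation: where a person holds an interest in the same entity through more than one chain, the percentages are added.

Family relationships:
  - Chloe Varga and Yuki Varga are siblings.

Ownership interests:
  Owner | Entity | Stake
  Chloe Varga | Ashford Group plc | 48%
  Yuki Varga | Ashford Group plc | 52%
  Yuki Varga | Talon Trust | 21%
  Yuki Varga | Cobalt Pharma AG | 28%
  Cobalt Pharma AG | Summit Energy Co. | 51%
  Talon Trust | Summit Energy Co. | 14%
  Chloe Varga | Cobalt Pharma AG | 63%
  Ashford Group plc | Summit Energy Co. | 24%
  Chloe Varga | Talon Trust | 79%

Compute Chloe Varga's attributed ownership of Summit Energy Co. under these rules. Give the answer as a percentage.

By sibling attribution (R2), Chloe Varga is treated as also owning Yuki Varga's interest in Talon Trust, giving 79% + 21% = 100%.
By sibling attribution (R2), Chloe Varga is treated as also owning Yuki Varga's interest in Cobalt Pharma AG, giving 63% + 28% = 91%.
By sibling attribution (R2), Chloe Varga is treated as also owning Yuki Varga's interest in Ashford Group plc, giving 48% + 52% = 100%.
Chain via Talon Trust (R1): 100% × 14% = 14% of Summit Energy Co.
Chain via Cobalt Pharma AG (R1): 91% × 51% = 46.41% of Summit Energy Co.
Chain via Ashford Group plc (R1): 100% × 24% = 24% of Summit Energy Co.
Aggregating (R3): 14% + 46.41% + 24% = 84.41%.

84.41%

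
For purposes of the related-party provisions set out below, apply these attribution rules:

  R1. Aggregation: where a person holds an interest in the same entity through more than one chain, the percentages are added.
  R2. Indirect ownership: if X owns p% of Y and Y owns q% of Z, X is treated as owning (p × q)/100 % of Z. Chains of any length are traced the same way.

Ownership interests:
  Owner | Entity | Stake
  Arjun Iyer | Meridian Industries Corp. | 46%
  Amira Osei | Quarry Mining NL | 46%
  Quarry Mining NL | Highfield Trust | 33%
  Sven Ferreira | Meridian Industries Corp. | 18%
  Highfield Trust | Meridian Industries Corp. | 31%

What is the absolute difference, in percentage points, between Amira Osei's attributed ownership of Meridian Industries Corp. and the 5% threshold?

Chain via Quarry Mining NL → Highfield Trust (R2): 46% × 33% × 31% = 4.7058% of Meridian Industries Corp.
4.7058% falls short of the 5% threshold by 0.2942 percentage points.

0.2942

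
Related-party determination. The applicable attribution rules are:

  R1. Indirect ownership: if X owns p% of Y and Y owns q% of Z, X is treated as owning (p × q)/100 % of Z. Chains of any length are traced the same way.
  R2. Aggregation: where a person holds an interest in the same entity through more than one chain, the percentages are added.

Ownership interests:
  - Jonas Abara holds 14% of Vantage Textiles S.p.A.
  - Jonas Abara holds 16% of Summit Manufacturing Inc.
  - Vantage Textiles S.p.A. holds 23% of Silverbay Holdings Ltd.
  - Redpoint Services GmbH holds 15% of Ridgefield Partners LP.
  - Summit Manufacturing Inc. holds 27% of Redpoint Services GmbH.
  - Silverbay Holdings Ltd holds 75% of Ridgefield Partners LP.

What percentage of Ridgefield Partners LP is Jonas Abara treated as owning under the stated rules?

Chain via Summit Manufacturing Inc. → Redpoint Services GmbH (R1): 16% × 27% × 15% = 0.648% of Ridgefield Partners LP.
Chain via Vantage Textiles S.p.A. → Silverbay Holdings Ltd (R1): 14% × 23% × 75% = 2.415% of Ridgefield Partners LP.
Aggregating (R2): 0.648% + 2.415% = 3.063%.

3.063%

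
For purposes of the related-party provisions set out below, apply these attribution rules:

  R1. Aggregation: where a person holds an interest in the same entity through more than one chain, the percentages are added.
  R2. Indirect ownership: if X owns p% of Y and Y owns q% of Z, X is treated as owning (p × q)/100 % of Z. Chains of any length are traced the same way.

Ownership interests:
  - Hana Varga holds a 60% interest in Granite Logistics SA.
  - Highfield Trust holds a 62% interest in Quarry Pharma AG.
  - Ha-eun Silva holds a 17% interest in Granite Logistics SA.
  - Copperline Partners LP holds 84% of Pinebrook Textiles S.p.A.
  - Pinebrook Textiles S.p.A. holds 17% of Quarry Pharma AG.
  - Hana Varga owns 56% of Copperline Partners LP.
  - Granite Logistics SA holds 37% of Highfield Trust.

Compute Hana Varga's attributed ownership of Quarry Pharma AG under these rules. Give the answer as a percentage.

Chain via Copperline Partners LP → Pinebrook Textiles S.p.A. (R2): 56% × 84% × 17% = 7.9968% of Quarry Pharma AG.
Chain via Granite Logistics SA → Highfield Trust (R2): 60% × 37% × 62% = 13.764% of Quarry Pharma AG.
Aggregating (R1): 7.9968% + 13.764% = 21.7608%.

21.7608%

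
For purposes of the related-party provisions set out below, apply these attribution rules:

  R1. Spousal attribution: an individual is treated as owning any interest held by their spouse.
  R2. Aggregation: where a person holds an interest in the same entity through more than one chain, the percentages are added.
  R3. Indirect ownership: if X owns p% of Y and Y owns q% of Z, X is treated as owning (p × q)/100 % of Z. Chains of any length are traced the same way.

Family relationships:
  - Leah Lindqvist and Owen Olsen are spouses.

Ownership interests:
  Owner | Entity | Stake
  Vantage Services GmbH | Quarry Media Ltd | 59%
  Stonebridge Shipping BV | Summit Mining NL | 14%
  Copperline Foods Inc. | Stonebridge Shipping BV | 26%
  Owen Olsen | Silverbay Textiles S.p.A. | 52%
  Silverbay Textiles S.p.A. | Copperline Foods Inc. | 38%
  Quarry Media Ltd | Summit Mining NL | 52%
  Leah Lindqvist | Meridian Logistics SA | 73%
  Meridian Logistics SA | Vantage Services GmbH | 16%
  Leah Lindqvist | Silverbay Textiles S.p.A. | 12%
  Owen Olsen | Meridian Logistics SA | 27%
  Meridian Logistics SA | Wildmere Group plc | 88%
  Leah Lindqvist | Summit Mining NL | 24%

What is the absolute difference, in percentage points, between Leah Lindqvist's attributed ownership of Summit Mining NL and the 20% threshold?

9.794048

By spousal attribution (R1), Leah Lindqvist is treated as also owning Owen Olsen's interest in Silverbay Textiles S.p.A, giving 12% + 52% = 64%.
By spousal attribution (R1), Leah Lindqvist is treated as also owning Owen Olsen's interest in Meridian Logistics SA, giving 73% + 27% = 100%.
Chain via Silverbay Textiles S.p.A. → Copperline Foods Inc. → Stonebridge Shipping BV (R3): 64% × 38% × 26% × 14% = 0.885248% of Summit Mining NL.
Chain via Meridian Logistics SA → Vantage Services GmbH → Quarry Media Ltd (R3): 100% × 16% × 59% × 52% = 4.9088% of Summit Mining NL.
Direct interest in Summit Mining NL: 24%.
Aggregating (R2): 0.885248% + 4.9088% + 24% = 29.794048%.
29.794048% exceeds the 20% threshold by 9.794048 percentage points.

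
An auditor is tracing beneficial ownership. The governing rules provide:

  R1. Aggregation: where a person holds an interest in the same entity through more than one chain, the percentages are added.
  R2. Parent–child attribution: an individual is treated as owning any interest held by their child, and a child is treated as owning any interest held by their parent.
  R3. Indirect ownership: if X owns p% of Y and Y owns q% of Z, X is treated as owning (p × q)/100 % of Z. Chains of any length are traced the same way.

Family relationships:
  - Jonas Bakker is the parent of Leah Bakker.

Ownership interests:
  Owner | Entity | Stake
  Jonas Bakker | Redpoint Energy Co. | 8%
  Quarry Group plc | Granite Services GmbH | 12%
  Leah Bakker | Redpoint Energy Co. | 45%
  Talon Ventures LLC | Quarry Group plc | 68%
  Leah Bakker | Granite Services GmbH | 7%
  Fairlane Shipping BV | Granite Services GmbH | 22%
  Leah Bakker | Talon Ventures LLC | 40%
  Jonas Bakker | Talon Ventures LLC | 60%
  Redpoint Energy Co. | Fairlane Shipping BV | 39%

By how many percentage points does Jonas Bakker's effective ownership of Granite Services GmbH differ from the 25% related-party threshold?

By parent–child attribution (R2), Jonas Bakker is treated as also owning Leah Bakker's interest in Talon Ventures LLC, giving 60% + 40% = 100%.
By parent–child attribution (R2), Jonas Bakker is treated as also owning Leah Bakker's interest in Redpoint Energy Co, giving 8% + 45% = 53%.
By parent–child attribution (R2), Jonas Bakker is treated as owning Leah Bakker's 7% interest in Granite Services GmbH.
Chain via Talon Ventures LLC → Quarry Group plc (R3): 100% × 68% × 12% = 8.16% of Granite Services GmbH.
Chain via Redpoint Energy Co. → Fairlane Shipping BV (R3): 53% × 39% × 22% = 4.5474% of Granite Services GmbH.
Direct interest in Granite Services GmbH: 7%.
Aggregating (R1): 8.16% + 4.5474% + 7% = 19.7074%.
19.7074% falls short of the 25% threshold by 5.2926 percentage points.

5.2926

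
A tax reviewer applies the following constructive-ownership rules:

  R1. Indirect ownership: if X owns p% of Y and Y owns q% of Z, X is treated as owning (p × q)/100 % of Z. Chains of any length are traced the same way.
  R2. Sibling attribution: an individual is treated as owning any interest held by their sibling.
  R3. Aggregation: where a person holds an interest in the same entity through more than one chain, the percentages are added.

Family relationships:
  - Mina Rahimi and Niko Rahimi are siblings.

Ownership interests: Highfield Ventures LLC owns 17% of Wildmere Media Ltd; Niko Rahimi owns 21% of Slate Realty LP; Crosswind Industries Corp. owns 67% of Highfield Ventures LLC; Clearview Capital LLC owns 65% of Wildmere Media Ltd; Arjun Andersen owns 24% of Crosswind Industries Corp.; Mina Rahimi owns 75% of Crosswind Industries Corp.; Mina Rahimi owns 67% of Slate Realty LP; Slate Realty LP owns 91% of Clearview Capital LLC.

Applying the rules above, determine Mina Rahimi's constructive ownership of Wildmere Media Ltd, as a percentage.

60.5945%

By sibling attribution (R2), Mina Rahimi is treated as also owning Niko Rahimi's interest in Slate Realty LP, giving 67% + 21% = 88%.
Chain via Slate Realty LP → Clearview Capital LLC (R1): 88% × 91% × 65% = 52.052% of Wildmere Media Ltd.
Chain via Crosswind Industries Corp. → Highfield Ventures LLC (R1): 75% × 67% × 17% = 8.5425% of Wildmere Media Ltd.
Aggregating (R3): 52.052% + 8.5425% = 60.5945%.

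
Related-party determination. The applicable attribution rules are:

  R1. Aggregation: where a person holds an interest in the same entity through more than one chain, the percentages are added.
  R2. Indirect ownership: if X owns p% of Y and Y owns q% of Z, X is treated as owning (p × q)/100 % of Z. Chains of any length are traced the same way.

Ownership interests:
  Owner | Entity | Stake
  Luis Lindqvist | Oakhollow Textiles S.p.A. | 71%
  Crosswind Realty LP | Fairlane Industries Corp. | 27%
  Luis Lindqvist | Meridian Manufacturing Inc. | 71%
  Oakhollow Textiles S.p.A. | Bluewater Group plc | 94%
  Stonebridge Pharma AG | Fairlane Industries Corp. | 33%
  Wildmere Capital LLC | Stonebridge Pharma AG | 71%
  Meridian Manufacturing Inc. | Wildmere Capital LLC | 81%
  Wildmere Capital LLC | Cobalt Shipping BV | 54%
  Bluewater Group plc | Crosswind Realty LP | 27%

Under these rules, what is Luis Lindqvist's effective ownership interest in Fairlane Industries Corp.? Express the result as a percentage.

Chain via Meridian Manufacturing Inc. → Wildmere Capital LLC → Stonebridge Pharma AG (R2): 71% × 81% × 71% × 33% = 13.474593% of Fairlane Industries Corp.
Chain via Oakhollow Textiles S.p.A. → Bluewater Group plc → Crosswind Realty LP (R2): 71% × 94% × 27% × 27% = 4.865346% of Fairlane Industries Corp.
Aggregating (R1): 13.474593% + 4.865346% = 18.339939%.

18.339939%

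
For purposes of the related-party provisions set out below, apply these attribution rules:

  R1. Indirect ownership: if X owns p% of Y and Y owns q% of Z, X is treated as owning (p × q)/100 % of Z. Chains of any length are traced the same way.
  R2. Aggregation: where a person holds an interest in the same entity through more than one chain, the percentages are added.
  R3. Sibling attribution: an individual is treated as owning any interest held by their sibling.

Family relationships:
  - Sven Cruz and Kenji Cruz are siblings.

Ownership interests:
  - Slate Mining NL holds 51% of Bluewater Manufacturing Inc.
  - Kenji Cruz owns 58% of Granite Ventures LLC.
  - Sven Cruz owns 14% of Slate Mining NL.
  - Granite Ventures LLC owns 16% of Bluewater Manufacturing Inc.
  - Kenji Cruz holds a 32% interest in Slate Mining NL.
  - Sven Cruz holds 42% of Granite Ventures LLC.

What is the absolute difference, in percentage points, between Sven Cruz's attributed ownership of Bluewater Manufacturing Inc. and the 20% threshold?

19.46

By sibling attribution (R3), Sven Cruz is treated as also owning Kenji Cruz's interest in Slate Mining NL, giving 14% + 32% = 46%.
By sibling attribution (R3), Sven Cruz is treated as also owning Kenji Cruz's interest in Granite Ventures LLC, giving 42% + 58% = 100%.
Chain via Slate Mining NL (R1): 46% × 51% = 23.46% of Bluewater Manufacturing Inc.
Chain via Granite Ventures LLC (R1): 100% × 16% = 16% of Bluewater Manufacturing Inc.
Aggregating (R2): 23.46% + 16% = 39.46%.
39.46% exceeds the 20% threshold by 19.46 percentage points.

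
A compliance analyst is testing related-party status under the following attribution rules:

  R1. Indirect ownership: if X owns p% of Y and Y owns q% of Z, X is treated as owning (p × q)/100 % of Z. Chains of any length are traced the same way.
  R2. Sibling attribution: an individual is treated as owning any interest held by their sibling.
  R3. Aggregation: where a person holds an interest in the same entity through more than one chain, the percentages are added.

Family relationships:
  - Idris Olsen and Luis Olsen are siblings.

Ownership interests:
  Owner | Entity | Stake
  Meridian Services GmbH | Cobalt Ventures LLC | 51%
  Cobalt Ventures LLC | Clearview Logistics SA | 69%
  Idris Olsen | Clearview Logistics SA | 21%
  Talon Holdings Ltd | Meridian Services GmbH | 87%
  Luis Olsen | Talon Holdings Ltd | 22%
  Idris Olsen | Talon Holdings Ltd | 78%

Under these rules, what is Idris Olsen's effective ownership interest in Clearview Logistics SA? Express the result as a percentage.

51.6153%

By sibling attribution (R2), Idris Olsen is treated as also owning Luis Olsen's interest in Talon Holdings Ltd, giving 78% + 22% = 100%.
Chain via Talon Holdings Ltd → Meridian Services GmbH → Cobalt Ventures LLC (R1): 100% × 87% × 51% × 69% = 30.6153% of Clearview Logistics SA.
Direct interest in Clearview Logistics SA: 21%.
Aggregating (R3): 30.6153% + 21% = 51.6153%.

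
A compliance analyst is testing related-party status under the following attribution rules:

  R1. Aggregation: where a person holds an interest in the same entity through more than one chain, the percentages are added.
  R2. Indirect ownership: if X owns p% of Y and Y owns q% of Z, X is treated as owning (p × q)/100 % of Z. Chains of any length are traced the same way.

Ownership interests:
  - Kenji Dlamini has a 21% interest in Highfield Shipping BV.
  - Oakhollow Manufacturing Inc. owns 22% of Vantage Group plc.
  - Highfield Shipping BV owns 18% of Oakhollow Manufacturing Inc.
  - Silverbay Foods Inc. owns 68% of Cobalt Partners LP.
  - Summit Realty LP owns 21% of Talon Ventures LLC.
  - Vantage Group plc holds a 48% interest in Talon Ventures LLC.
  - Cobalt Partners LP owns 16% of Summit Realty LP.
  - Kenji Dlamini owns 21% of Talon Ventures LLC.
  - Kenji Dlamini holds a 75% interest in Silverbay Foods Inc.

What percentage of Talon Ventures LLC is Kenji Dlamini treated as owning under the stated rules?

23.112768%

Chain via Silverbay Foods Inc. → Cobalt Partners LP → Summit Realty LP (R2): 75% × 68% × 16% × 21% = 1.7136% of Talon Ventures LLC.
Chain via Highfield Shipping BV → Oakhollow Manufacturing Inc. → Vantage Group plc (R2): 21% × 18% × 22% × 48% = 0.399168% of Talon Ventures LLC.
Direct interest in Talon Ventures LLC: 21%.
Aggregating (R1): 1.7136% + 0.399168% + 21% = 23.112768%.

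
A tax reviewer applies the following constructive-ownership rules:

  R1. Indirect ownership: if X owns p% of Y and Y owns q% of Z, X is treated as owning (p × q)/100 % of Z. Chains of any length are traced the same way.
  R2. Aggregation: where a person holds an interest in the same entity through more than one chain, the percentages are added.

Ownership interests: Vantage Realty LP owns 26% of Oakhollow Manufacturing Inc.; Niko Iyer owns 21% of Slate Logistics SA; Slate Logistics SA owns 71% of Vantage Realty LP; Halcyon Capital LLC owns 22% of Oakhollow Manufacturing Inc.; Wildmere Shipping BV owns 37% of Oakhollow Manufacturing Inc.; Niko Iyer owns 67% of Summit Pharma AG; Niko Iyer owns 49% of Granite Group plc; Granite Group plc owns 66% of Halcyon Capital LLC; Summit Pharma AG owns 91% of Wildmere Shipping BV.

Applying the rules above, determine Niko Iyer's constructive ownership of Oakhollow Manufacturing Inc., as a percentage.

33.5503%

Chain via Granite Group plc → Halcyon Capital LLC (R1): 49% × 66% × 22% = 7.1148% of Oakhollow Manufacturing Inc.
Chain via Summit Pharma AG → Wildmere Shipping BV (R1): 67% × 91% × 37% = 22.5589% of Oakhollow Manufacturing Inc.
Chain via Slate Logistics SA → Vantage Realty LP (R1): 21% × 71% × 26% = 3.8766% of Oakhollow Manufacturing Inc.
Aggregating (R2): 7.1148% + 22.5589% + 3.8766% = 33.5503%.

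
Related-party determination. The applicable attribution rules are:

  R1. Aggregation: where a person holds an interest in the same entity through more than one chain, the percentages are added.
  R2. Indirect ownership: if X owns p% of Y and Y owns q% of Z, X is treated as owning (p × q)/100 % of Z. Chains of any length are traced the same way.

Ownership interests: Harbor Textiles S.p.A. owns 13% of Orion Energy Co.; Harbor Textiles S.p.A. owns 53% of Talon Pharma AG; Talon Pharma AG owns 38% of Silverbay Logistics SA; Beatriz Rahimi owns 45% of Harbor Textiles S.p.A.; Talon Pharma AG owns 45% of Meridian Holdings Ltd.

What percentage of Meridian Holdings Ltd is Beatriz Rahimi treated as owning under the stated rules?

Chain via Harbor Textiles S.p.A. → Talon Pharma AG (R2): 45% × 53% × 45% = 10.7325% of Meridian Holdings Ltd.

10.7325%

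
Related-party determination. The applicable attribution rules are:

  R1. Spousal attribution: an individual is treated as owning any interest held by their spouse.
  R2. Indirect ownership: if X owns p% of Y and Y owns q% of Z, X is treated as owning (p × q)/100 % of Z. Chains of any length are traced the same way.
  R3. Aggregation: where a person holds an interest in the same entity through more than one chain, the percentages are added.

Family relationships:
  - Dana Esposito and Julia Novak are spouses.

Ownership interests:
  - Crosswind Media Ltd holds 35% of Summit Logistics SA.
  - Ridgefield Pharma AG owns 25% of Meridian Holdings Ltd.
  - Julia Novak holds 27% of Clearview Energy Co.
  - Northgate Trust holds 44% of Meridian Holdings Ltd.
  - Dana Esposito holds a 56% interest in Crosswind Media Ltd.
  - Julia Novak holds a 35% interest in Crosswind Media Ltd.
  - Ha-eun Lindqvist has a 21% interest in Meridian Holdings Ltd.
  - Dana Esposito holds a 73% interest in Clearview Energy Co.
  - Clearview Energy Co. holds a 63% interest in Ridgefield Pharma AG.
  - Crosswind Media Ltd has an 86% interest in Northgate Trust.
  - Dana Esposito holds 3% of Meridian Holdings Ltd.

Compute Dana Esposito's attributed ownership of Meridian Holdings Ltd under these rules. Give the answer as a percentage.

By spousal attribution (R1), Dana Esposito is treated as also owning Julia Novak's interest in Crosswind Media Ltd, giving 56% + 35% = 91%.
By spousal attribution (R1), Dana Esposito is treated as also owning Julia Novak's interest in Clearview Energy Co, giving 73% + 27% = 100%.
Chain via Crosswind Media Ltd → Northgate Trust (R2): 91% × 86% × 44% = 34.4344% of Meridian Holdings Ltd.
Chain via Clearview Energy Co. → Ridgefield Pharma AG (R2): 100% × 63% × 25% = 15.75% of Meridian Holdings Ltd.
Direct interest in Meridian Holdings Ltd: 3%.
Aggregating (R3): 34.4344% + 15.75% + 3% = 53.1844%.

53.1844%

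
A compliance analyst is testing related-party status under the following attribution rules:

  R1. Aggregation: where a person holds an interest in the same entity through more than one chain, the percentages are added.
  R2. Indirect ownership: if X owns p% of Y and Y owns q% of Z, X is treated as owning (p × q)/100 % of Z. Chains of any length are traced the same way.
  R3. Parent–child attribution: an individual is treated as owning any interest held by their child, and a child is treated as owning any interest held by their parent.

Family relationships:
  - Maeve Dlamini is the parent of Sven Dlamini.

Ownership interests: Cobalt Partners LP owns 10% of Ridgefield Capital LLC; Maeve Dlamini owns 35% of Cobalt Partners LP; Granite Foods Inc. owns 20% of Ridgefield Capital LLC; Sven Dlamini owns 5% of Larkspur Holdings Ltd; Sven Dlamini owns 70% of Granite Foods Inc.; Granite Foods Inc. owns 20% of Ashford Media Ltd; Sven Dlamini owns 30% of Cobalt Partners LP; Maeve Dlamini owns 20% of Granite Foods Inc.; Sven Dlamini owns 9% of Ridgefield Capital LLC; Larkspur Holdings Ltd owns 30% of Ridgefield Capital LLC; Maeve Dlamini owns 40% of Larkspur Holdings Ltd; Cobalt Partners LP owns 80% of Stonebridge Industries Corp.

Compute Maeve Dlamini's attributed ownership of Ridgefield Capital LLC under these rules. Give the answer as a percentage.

47%

By parent–child attribution (R3), Maeve Dlamini is treated as also owning Sven Dlamini's interest in Larkspur Holdings Ltd, giving 40% + 5% = 45%.
By parent–child attribution (R3), Maeve Dlamini is treated as also owning Sven Dlamini's interest in Granite Foods Inc, giving 20% + 70% = 90%.
By parent–child attribution (R3), Maeve Dlamini is treated as also owning Sven Dlamini's interest in Cobalt Partners LP, giving 35% + 30% = 65%.
By parent–child attribution (R3), Maeve Dlamini is treated as owning Sven Dlamini's 9% interest in Ridgefield Capital LLC.
Chain via Larkspur Holdings Ltd (R2): 45% × 30% = 13.5% of Ridgefield Capital LLC.
Chain via Granite Foods Inc. (R2): 90% × 20% = 18% of Ridgefield Capital LLC.
Chain via Cobalt Partners LP (R2): 65% × 10% = 6.5% of Ridgefield Capital LLC.
Direct interest in Ridgefield Capital LLC: 9%.
Aggregating (R1): 13.5% + 18% + 6.5% + 9% = 47%.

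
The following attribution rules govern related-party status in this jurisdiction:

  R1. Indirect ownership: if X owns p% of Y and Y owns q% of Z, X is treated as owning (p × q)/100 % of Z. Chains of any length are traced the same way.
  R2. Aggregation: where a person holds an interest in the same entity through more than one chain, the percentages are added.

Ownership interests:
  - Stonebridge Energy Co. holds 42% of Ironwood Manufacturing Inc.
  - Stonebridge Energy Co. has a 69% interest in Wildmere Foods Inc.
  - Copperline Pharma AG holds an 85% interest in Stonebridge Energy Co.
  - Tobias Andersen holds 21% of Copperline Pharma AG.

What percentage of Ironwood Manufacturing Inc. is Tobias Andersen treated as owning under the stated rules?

Chain via Copperline Pharma AG → Stonebridge Energy Co. (R1): 21% × 85% × 42% = 7.497% of Ironwood Manufacturing Inc.

7.497%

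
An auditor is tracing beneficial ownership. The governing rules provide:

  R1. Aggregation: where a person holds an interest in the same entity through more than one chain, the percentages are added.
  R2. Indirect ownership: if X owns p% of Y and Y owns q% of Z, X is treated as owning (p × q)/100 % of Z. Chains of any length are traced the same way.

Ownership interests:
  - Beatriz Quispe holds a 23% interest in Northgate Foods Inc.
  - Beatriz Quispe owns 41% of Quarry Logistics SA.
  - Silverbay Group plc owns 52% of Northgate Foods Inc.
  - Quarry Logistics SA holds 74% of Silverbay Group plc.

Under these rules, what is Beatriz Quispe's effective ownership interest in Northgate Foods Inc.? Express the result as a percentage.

Chain via Quarry Logistics SA → Silverbay Group plc (R2): 41% × 74% × 52% = 15.7768% of Northgate Foods Inc.
Direct interest in Northgate Foods Inc: 23%.
Aggregating (R1): 15.7768% + 23% = 38.7768%.

38.7768%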